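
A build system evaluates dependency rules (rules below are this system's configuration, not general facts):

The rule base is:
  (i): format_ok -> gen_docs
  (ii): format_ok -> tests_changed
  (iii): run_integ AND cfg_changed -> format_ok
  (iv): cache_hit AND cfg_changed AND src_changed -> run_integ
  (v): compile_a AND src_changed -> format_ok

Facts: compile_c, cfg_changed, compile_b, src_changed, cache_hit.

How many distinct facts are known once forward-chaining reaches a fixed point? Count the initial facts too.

9

Round 1 fires (iv), giving run_integ.
Round 2 fires (iii), giving format_ok.
Round 3 fires (i), (ii), giving gen_docs, tests_changed.
Closure: {cache_hit, cfg_changed, compile_b, compile_c, format_ok, gen_docs, run_integ, src_changed, tests_changed} — 9 facts.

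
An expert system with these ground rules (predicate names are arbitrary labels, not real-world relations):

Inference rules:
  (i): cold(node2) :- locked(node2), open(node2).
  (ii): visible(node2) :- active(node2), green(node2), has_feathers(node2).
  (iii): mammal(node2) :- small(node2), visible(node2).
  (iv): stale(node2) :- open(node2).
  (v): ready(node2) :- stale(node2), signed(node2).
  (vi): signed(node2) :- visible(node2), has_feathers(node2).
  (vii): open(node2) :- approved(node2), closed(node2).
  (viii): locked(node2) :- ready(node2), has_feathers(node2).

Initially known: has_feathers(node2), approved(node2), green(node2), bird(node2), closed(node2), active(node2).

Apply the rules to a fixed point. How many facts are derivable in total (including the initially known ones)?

Round 1 — (ii), (vii), derive visible(node2), open(node2).
Round 2 — (iv), (vi), derive stale(node2), signed(node2).
Round 3 — (v), derive ready(node2).
Round 4 — (viii), derive locked(node2).
Round 5 — (i), derive cold(node2).
Closure: {active(node2), approved(node2), bird(node2), closed(node2), cold(node2), green(node2), has_feathers(node2), locked(node2), open(node2), ready(node2), signed(node2), stale(node2), visible(node2)} — 13 facts.

13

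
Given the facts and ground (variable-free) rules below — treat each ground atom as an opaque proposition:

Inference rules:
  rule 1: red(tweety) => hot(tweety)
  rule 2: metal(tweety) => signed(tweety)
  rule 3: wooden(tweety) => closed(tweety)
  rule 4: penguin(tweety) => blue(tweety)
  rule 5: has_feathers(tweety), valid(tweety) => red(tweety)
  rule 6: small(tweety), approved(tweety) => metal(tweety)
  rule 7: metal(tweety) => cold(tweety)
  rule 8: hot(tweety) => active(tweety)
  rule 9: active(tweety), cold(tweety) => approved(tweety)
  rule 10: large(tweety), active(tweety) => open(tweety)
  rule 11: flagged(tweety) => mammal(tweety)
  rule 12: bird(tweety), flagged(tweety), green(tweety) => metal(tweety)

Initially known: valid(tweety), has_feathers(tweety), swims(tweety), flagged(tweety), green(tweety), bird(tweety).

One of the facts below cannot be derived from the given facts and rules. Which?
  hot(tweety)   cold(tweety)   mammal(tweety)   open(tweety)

open(tweety)

Round 1: rule 5 [has_feathers(tweety), valid(tweety) => red(tweety)]; rule 11 [flagged(tweety) => mammal(tweety)]; rule 12 [bird(tweety), flagged(tweety), green(tweety) => metal(tweety)]. Adds red(tweety), mammal(tweety), metal(tweety).
Round 2: rule 1 [red(tweety) => hot(tweety)]; rule 2 [metal(tweety) => signed(tweety)]; rule 7 [metal(tweety) => cold(tweety)]. Adds hot(tweety), signed(tweety), cold(tweety).
Round 3: rule 8 [hot(tweety) => active(tweety)]. Adds active(tweety).
Round 4: rule 9 [active(tweety), cold(tweety) => approved(tweety)]. Adds approved(tweety).
Derived: cold(tweety) (round 2), mammal(tweety) (round 1), hot(tweety) (round 2). open(tweety) never appears in any round.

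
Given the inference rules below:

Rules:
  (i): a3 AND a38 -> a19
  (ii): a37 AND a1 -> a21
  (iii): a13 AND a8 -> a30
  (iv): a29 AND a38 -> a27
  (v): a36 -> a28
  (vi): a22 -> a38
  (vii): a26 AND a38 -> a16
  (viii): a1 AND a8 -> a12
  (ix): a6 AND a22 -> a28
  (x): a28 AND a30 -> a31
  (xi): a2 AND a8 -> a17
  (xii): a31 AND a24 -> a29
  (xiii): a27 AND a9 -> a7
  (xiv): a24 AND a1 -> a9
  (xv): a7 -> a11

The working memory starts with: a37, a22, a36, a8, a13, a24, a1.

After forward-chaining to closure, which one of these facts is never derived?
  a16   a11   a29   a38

a16

Round 1: (ii) [a37 AND a1 -> a21]; (iii) [a13 AND a8 -> a30]; (v) [a36 -> a28]; (vi) [a22 -> a38]; (viii) [a1 AND a8 -> a12]; (xiv) [a24 AND a1 -> a9]. New: a21, a30, a28, a38, a12, a9.
Round 2: (x) [a28 AND a30 -> a31]. New: a31.
Round 3: (xii) [a31 AND a24 -> a29]. New: a29.
Round 4: (iv) [a29 AND a38 -> a27]. New: a27.
Round 5: (xiii) [a27 AND a9 -> a7]. New: a7.
Round 6: (xv) [a7 -> a11]. New: a11.
Derived: a38 (round 1), a29 (round 3), a11 (round 6). a16 never appears in any round.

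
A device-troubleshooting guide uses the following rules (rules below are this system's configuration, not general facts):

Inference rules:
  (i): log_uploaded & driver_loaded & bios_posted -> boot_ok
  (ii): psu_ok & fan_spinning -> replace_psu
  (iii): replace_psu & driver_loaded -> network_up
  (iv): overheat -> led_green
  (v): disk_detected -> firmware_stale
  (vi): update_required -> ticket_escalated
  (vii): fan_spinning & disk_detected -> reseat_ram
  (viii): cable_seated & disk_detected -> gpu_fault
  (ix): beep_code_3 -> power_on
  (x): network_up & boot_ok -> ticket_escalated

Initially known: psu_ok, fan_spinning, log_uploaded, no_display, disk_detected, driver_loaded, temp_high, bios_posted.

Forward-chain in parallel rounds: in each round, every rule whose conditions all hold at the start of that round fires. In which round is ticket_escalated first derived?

3

Round 1: (i) [log_uploaded & driver_loaded & bios_posted -> boot_ok]; (ii) [psu_ok & fan_spinning -> replace_psu]; (v) [disk_detected -> firmware_stale]; (vii) [fan_spinning & disk_detected -> reseat_ram]. New: boot_ok, replace_psu, firmware_stale, reseat_ram.
Round 2: (iii) [replace_psu & driver_loaded -> network_up]. New: network_up.
Round 3: (x) [network_up & boot_ok -> ticket_escalated]. New: ticket_escalated.
ticket_escalated first appears in round 3.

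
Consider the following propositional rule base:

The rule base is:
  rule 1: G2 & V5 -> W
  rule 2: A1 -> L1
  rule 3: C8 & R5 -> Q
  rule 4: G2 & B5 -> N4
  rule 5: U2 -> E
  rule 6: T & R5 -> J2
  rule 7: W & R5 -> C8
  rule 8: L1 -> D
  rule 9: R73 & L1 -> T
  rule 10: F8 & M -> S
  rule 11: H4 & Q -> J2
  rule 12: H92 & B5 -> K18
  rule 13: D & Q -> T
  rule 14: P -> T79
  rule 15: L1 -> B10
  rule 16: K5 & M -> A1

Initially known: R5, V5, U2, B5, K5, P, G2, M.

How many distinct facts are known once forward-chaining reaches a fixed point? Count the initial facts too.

Round 1: rule 1 [G2 & V5 -> W]; rule 4 [G2 & B5 -> N4]; rule 5 [U2 -> E]; rule 14 [P -> T79]; rule 16 [K5 & M -> A1]. Adds W, N4, E, T79, A1.
Round 2: rule 2 [A1 -> L1]; rule 7 [W & R5 -> C8]. Adds L1, C8.
Round 3: rule 3 [C8 & R5 -> Q]; rule 8 [L1 -> D]; rule 15 [L1 -> B10]. Adds Q, D, B10.
Round 4: rule 13 [D & Q -> T]. Adds T.
Round 5: rule 6 [T & R5 -> J2]. Adds J2.
Closure: {A1, B10, B5, C8, D, E, G2, J2, K5, L1, M, N4, P, Q, R5, T, T79, U2, V5, W} — 20 facts.

20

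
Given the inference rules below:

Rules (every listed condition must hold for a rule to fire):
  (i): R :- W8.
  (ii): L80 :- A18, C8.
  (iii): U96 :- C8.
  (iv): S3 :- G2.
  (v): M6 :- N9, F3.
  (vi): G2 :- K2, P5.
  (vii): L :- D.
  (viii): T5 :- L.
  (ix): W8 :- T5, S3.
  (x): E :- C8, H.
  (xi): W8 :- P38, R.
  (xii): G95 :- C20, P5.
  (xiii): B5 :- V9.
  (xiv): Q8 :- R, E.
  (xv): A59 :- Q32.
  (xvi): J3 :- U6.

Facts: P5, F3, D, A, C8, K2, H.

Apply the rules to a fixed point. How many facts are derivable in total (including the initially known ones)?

16

Round 1 fires (iii), (vi), (vii), (x), giving U96, G2, L, E.
Round 2 fires (iv), (viii), giving S3, T5.
Round 3 fires (ix), giving W8.
Round 4 fires (i), giving R.
Round 5 fires (xiv), giving Q8.
Closure: {A, C8, D, E, F3, G2, H, K2, L, P5, Q8, R, S3, T5, U96, W8} — 16 facts.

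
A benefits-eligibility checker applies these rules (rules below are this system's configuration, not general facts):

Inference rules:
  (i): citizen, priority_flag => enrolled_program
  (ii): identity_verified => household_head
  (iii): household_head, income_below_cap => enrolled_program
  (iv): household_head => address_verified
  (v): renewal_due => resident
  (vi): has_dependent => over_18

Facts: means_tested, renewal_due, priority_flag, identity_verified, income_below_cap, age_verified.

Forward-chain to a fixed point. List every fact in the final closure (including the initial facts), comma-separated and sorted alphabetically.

Round 1: (ii) [identity_verified => household_head]; (v) [renewal_due => resident]. New: household_head, resident.
Round 2: (iii) [household_head, income_below_cap => enrolled_program]; (iv) [household_head => address_verified]. New: enrolled_program, address_verified.

address_verified, age_verified, enrolled_program, household_head, identity_verified, income_below_cap, means_tested, priority_flag, renewal_due, resident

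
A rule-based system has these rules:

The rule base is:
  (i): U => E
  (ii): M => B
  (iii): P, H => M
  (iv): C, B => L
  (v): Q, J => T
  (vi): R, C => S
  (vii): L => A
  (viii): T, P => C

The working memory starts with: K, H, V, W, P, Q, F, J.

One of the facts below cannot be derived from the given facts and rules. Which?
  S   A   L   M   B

Round 1 fires (iii), (v), giving M, T.
Round 2 fires (ii), (viii), giving B, C.
Round 3 fires (iv), giving L.
Round 4 fires (vii), giving A.
Derived: A (round 4), B (round 2), M (round 1), L (round 3). S never appears in any round.

S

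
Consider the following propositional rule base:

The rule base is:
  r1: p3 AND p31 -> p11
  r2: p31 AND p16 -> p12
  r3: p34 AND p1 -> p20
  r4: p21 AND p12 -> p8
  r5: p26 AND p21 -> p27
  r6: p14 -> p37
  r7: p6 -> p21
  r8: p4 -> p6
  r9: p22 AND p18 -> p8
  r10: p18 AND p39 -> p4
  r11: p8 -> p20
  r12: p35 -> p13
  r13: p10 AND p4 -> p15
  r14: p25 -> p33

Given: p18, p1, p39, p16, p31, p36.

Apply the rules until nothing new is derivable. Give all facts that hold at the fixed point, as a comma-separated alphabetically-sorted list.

p1, p12, p16, p18, p20, p21, p31, p36, p39, p4, p6, p8

Round 1: r2 [p31 AND p16 -> p12]; r10 [p18 AND p39 -> p4]. New: p12, p4.
Round 2: r8 [p4 -> p6]. New: p6.
Round 3: r7 [p6 -> p21]. New: p21.
Round 4: r4 [p21 AND p12 -> p8]. New: p8.
Round 5: r11 [p8 -> p20]. New: p20.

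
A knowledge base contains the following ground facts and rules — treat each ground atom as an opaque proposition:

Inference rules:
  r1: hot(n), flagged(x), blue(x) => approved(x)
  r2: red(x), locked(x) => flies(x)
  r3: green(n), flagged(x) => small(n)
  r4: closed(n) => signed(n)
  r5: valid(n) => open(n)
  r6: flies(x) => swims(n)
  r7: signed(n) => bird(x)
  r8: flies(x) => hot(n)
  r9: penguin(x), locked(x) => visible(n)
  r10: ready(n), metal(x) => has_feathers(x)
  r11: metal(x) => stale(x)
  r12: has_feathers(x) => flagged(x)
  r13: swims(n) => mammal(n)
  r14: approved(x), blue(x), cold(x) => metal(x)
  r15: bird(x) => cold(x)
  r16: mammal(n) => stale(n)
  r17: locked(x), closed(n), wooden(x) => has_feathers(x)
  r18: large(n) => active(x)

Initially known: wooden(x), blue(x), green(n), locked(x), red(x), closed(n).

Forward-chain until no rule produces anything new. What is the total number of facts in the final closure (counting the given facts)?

[1] r2 [red(x), locked(x) => flies(x)]; r4 [closed(n) => signed(n)]; r17 [locked(x), closed(n), wooden(x) => has_feathers(x)]. ⇒ new: flies(x), signed(n), has_feathers(x).
[2] r6 [flies(x) => swims(n)]; r7 [signed(n) => bird(x)]; r8 [flies(x) => hot(n)]; r12 [has_feathers(x) => flagged(x)]. ⇒ new: swims(n), bird(x), hot(n), flagged(x).
[3] r1 [hot(n), flagged(x), blue(x) => approved(x)]; r3 [green(n), flagged(x) => small(n)]; r13 [swims(n) => mammal(n)]; r15 [bird(x) => cold(x)]. ⇒ new: approved(x), small(n), mammal(n), cold(x).
[4] r14 [approved(x), blue(x), cold(x) => metal(x)]; r16 [mammal(n) => stale(n)]. ⇒ new: metal(x), stale(n).
[5] r11 [metal(x) => stale(x)]. ⇒ new: stale(x).
Closure: {approved(x), bird(x), blue(x), closed(n), cold(x), flagged(x), flies(x), green(n), has_feathers(x), hot(n), locked(x), mammal(n), metal(x), red(x), signed(n), small(n), stale(n), stale(x), swims(n), wooden(x)} — 20 facts.

20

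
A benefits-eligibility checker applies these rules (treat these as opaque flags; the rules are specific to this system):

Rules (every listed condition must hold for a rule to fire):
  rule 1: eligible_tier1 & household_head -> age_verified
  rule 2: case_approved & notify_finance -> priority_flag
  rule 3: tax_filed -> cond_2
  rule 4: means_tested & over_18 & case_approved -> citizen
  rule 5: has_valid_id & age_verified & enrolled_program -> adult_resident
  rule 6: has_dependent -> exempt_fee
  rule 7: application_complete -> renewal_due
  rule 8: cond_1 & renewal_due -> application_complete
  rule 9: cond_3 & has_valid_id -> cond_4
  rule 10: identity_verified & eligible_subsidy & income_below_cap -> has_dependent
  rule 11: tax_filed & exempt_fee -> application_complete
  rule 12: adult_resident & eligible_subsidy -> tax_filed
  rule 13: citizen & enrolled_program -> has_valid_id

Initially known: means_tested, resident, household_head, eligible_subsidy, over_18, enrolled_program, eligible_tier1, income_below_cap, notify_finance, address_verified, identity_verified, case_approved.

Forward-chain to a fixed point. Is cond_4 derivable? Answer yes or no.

Round 1: rule 1 [eligible_tier1 & household_head -> age_verified]; rule 2 [case_approved & notify_finance -> priority_flag]; rule 4 [means_tested & over_18 & case_approved -> citizen]; rule 10 [identity_verified & eligible_subsidy & income_below_cap -> has_dependent]. New: age_verified, priority_flag, citizen, has_dependent.
Round 2: rule 6 [has_dependent -> exempt_fee]; rule 13 [citizen & enrolled_program -> has_valid_id]. New: exempt_fee, has_valid_id.
Round 3: rule 5 [has_valid_id & age_verified & enrolled_program -> adult_resident]. New: adult_resident.
Round 4: rule 12 [adult_resident & eligible_subsidy -> tax_filed]. New: tax_filed.
Round 5: rule 3 [tax_filed -> cond_2]; rule 11 [tax_filed & exempt_fee -> application_complete]. New: cond_2, application_complete.
Round 6: rule 7 [application_complete -> renewal_due]. New: renewal_due.
Fixed point reached. cond_4 is concluded only by rule 9; rule 9 needs cond_3 (never derived).

no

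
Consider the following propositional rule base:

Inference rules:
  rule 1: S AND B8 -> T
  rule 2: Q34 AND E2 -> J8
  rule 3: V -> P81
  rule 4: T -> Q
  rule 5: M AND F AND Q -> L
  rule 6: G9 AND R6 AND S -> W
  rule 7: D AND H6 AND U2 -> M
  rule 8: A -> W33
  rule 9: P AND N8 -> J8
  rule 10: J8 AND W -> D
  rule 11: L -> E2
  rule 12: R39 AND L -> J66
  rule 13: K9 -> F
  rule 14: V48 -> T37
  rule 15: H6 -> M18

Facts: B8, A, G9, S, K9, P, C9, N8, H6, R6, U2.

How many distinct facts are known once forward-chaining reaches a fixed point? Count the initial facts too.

22

Round 1 fires rule 1, rule 6, rule 8, rule 9, rule 13, rule 15, giving T, W, W33, J8, F, M18.
Round 2 fires rule 4, rule 10, giving Q, D.
Round 3 fires rule 7, giving M.
Round 4 fires rule 5, giving L.
Round 5 fires rule 11, giving E2.
Closure: {A, B8, C9, D, E2, F, G9, H6, J8, K9, L, M, M18, N8, P, Q, R6, S, T, U2, W, W33} — 22 facts.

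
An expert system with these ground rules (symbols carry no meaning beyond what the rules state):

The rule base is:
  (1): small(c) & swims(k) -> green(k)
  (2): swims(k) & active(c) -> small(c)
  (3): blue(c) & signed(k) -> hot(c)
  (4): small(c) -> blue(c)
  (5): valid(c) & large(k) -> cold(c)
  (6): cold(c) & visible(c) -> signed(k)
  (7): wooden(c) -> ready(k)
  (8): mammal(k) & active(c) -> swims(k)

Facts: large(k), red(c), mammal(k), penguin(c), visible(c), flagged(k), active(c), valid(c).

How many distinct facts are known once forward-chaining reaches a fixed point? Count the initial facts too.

Round 1: (5) [valid(c) & large(k) -> cold(c)]; (8) [mammal(k) & active(c) -> swims(k)]. Adds cold(c), swims(k).
Round 2: (2) [swims(k) & active(c) -> small(c)]; (6) [cold(c) & visible(c) -> signed(k)]. Adds small(c), signed(k).
Round 3: (1) [small(c) & swims(k) -> green(k)]; (4) [small(c) -> blue(c)]. Adds green(k), blue(c).
Round 4: (3) [blue(c) & signed(k) -> hot(c)]. Adds hot(c).
Closure: {active(c), blue(c), cold(c), flagged(k), green(k), hot(c), large(k), mammal(k), penguin(c), red(c), signed(k), small(c), swims(k), valid(c), visible(c)} — 15 facts.

15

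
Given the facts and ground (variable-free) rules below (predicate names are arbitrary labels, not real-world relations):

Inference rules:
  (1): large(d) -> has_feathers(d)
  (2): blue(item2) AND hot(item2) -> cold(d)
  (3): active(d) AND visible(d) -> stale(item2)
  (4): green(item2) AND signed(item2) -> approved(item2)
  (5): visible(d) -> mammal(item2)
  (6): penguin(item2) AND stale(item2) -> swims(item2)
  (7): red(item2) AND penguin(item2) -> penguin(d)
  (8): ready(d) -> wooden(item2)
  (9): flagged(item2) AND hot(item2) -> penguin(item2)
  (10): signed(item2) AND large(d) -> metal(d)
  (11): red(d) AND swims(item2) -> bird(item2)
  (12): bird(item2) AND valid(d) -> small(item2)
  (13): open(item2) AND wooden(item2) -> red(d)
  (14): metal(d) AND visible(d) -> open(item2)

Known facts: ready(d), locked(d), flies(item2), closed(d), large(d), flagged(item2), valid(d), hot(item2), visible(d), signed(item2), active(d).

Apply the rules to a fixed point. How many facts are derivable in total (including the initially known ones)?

22

Round 1: (1) [large(d) -> has_feathers(d)]; (3) [active(d) AND visible(d) -> stale(item2)]; (5) [visible(d) -> mammal(item2)]; (8) [ready(d) -> wooden(item2)]; (9) [flagged(item2) AND hot(item2) -> penguin(item2)]; (10) [signed(item2) AND large(d) -> metal(d)]. New: has_feathers(d), stale(item2), mammal(item2), wooden(item2), penguin(item2), metal(d).
Round 2: (6) [penguin(item2) AND stale(item2) -> swims(item2)]; (14) [metal(d) AND visible(d) -> open(item2)]. New: swims(item2), open(item2).
Round 3: (13) [open(item2) AND wooden(item2) -> red(d)]. New: red(d).
Round 4: (11) [red(d) AND swims(item2) -> bird(item2)]. New: bird(item2).
Round 5: (12) [bird(item2) AND valid(d) -> small(item2)]. New: small(item2).
Closure: {active(d), bird(item2), closed(d), flagged(item2), flies(item2), has_feathers(d), hot(item2), large(d), locked(d), mammal(item2), metal(d), open(item2), penguin(item2), ready(d), red(d), signed(item2), small(item2), stale(item2), swims(item2), valid(d), visible(d), wooden(item2)} — 22 facts.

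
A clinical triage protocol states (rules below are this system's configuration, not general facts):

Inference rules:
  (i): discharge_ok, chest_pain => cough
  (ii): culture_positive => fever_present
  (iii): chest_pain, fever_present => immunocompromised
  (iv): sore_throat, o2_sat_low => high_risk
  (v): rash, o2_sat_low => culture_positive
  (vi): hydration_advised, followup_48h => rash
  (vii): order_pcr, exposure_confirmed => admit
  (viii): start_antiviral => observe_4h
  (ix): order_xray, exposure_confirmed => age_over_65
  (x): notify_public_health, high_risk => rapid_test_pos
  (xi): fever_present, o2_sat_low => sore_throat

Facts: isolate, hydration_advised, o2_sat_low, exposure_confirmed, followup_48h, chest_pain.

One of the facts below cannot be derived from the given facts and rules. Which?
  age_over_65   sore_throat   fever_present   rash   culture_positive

age_over_65

Round 1: (vi) [hydration_advised, followup_48h => rash]. New: rash.
Round 2: (v) [rash, o2_sat_low => culture_positive]. New: culture_positive.
Round 3: (ii) [culture_positive => fever_present]. New: fever_present.
Round 4: (iii) [chest_pain, fever_present => immunocompromised]; (xi) [fever_present, o2_sat_low => sore_throat]. New: immunocompromised, sore_throat.
Round 5: (iv) [sore_throat, o2_sat_low => high_risk]. New: high_risk.
Derived: sore_throat (round 4), culture_positive (round 2), rash (round 1), fever_present (round 3). age_over_65 never appears in any round.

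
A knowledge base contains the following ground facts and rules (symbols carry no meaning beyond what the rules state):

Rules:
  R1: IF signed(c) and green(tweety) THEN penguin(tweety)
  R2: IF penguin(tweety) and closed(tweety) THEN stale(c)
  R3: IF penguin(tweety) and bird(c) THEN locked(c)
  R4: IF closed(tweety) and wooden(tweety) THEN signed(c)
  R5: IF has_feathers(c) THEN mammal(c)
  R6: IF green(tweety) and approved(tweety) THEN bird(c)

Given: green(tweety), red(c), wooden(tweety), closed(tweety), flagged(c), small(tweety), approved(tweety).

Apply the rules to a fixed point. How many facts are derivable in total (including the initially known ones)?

Round 1 fires R4, R6, giving signed(c), bird(c).
Round 2 fires R1, giving penguin(tweety).
Round 3 fires R2, R3, giving stale(c), locked(c).
Closure: {approved(tweety), bird(c), closed(tweety), flagged(c), green(tweety), locked(c), penguin(tweety), red(c), signed(c), small(tweety), stale(c), wooden(tweety)} — 12 facts.

12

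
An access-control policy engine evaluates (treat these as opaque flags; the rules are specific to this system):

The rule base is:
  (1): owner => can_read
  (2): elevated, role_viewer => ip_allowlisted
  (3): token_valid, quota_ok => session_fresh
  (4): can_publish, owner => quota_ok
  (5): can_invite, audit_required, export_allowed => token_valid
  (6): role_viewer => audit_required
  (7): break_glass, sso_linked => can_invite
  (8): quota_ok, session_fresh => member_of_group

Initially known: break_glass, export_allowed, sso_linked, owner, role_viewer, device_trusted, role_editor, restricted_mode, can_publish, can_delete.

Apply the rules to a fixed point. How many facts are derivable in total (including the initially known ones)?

[1] (1) [owner => can_read]; (4) [can_publish, owner => quota_ok]; (6) [role_viewer => audit_required]; (7) [break_glass, sso_linked => can_invite]. ⇒ new: can_read, quota_ok, audit_required, can_invite.
[2] (5) [can_invite, audit_required, export_allowed => token_valid]. ⇒ new: token_valid.
[3] (3) [token_valid, quota_ok => session_fresh]. ⇒ new: session_fresh.
[4] (8) [quota_ok, session_fresh => member_of_group]. ⇒ new: member_of_group.
Closure: {audit_required, break_glass, can_delete, can_invite, can_publish, can_read, device_trusted, export_allowed, member_of_group, owner, quota_ok, restricted_mode, role_editor, role_viewer, session_fresh, sso_linked, token_valid} — 17 facts.

17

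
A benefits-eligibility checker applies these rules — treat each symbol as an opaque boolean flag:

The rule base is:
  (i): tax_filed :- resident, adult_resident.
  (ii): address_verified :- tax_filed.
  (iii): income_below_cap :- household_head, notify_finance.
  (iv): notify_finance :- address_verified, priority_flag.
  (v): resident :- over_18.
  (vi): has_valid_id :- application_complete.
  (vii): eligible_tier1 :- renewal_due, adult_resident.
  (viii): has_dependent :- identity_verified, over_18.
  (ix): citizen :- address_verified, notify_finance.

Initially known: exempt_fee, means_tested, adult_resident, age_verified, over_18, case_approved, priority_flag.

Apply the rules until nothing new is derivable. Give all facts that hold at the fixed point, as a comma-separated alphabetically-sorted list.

address_verified, adult_resident, age_verified, case_approved, citizen, exempt_fee, means_tested, notify_finance, over_18, priority_flag, resident, tax_filed

[1] (v) [resident :- over_18.]. ⇒ new: resident.
[2] (i) [tax_filed :- resident, adult_resident.]. ⇒ new: tax_filed.
[3] (ii) [address_verified :- tax_filed.]. ⇒ new: address_verified.
[4] (iv) [notify_finance :- address_verified, priority_flag.]. ⇒ new: notify_finance.
[5] (ix) [citizen :- address_verified, notify_finance.]. ⇒ new: citizen.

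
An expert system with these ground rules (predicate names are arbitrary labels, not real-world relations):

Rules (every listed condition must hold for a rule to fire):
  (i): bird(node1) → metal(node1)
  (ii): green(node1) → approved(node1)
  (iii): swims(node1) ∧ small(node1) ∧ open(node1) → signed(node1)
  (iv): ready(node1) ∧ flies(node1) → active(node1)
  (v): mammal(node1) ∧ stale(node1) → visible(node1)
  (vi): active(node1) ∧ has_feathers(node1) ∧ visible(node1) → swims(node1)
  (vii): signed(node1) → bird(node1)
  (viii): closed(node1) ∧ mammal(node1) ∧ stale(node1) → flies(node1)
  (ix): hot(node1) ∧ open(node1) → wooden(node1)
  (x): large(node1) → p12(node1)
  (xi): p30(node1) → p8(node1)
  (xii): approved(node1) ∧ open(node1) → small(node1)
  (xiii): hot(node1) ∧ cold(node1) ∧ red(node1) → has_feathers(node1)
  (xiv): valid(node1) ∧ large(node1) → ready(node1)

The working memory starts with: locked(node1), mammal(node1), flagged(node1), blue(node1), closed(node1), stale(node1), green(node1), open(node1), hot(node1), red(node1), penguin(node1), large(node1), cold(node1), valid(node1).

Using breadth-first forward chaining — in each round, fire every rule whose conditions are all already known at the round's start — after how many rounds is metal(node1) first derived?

Round 1: (ii) [green(node1) → approved(node1)]; (v) [mammal(node1) ∧ stale(node1) → visible(node1)]; (viii) [closed(node1) ∧ mammal(node1) ∧ stale(node1) → flies(node1)]; (ix) [hot(node1) ∧ open(node1) → wooden(node1)]; (x) [large(node1) → p12(node1)]; (xiii) [hot(node1) ∧ cold(node1) ∧ red(node1) → has_feathers(node1)]; (xiv) [valid(node1) ∧ large(node1) → ready(node1)]. New: approved(node1), visible(node1), flies(node1), wooden(node1), p12(node1), has_feathers(node1), ready(node1).
Round 2: (iv) [ready(node1) ∧ flies(node1) → active(node1)]; (xii) [approved(node1) ∧ open(node1) → small(node1)]. New: active(node1), small(node1).
Round 3: (vi) [active(node1) ∧ has_feathers(node1) ∧ visible(node1) → swims(node1)]. New: swims(node1).
Round 4: (iii) [swims(node1) ∧ small(node1) ∧ open(node1) → signed(node1)]. New: signed(node1).
Round 5: (vii) [signed(node1) → bird(node1)]. New: bird(node1).
Round 6: (i) [bird(node1) → metal(node1)]. New: metal(node1).
metal(node1) first appears in round 6.

6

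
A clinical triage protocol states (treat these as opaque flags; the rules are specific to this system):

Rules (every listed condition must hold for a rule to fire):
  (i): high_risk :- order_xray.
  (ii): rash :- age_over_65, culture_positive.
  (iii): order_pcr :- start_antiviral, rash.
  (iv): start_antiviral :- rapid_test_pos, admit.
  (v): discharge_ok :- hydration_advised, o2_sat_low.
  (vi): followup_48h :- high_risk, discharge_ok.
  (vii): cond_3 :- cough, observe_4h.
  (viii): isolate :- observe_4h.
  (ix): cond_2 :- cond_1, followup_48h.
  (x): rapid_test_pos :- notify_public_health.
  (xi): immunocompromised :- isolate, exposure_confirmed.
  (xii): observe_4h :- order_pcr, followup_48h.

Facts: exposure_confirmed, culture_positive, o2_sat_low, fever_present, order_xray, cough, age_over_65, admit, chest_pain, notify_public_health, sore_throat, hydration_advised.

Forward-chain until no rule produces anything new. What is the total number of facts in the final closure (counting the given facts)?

23

Round 1: (i) [high_risk :- order_xray.]; (ii) [rash :- age_over_65, culture_positive.]; (v) [discharge_ok :- hydration_advised, o2_sat_low.]; (x) [rapid_test_pos :- notify_public_health.]. Adds high_risk, rash, discharge_ok, rapid_test_pos.
Round 2: (iv) [start_antiviral :- rapid_test_pos, admit.]; (vi) [followup_48h :- high_risk, discharge_ok.]. Adds start_antiviral, followup_48h.
Round 3: (iii) [order_pcr :- start_antiviral, rash.]. Adds order_pcr.
Round 4: (xii) [observe_4h :- order_pcr, followup_48h.]. Adds observe_4h.
Round 5: (vii) [cond_3 :- cough, observe_4h.]; (viii) [isolate :- observe_4h.]. Adds cond_3, isolate.
Round 6: (xi) [immunocompromised :- isolate, exposure_confirmed.]. Adds immunocompromised.
Closure: {admit, age_over_65, chest_pain, cond_3, cough, culture_positive, discharge_ok, exposure_confirmed, fever_present, followup_48h, high_risk, hydration_advised, immunocompromised, isolate, notify_public_health, o2_sat_low, observe_4h, order_pcr, order_xray, rapid_test_pos, rash, sore_throat, start_antiviral} — 23 facts.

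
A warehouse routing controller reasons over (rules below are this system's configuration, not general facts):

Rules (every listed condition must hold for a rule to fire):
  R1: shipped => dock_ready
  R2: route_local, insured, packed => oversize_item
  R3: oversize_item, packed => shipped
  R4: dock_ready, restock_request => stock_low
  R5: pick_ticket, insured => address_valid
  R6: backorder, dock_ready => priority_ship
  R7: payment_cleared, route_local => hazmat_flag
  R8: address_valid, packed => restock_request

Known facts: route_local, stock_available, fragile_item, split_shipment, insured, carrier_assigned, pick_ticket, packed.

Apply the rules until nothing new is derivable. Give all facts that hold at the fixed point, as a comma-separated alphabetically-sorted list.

Round 1 — R2, R5, derive oversize_item, address_valid.
Round 2 — R3, R8, derive shipped, restock_request.
Round 3 — R1, derive dock_ready.
Round 4 — R4, derive stock_low.

address_valid, carrier_assigned, dock_ready, fragile_item, insured, oversize_item, packed, pick_ticket, restock_request, route_local, shipped, split_shipment, stock_available, stock_low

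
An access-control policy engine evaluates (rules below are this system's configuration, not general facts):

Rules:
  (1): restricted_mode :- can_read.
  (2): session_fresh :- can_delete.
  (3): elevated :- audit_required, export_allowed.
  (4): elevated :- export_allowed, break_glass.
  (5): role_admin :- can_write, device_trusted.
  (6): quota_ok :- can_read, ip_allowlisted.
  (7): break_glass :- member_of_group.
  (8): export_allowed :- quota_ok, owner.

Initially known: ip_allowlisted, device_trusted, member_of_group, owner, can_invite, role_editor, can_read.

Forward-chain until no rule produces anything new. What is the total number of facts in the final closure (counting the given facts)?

Round 1: (1) [restricted_mode :- can_read.]; (6) [quota_ok :- can_read, ip_allowlisted.]; (7) [break_glass :- member_of_group.]. New: restricted_mode, quota_ok, break_glass.
Round 2: (8) [export_allowed :- quota_ok, owner.]. New: export_allowed.
Round 3: (4) [elevated :- export_allowed, break_glass.]. New: elevated.
Closure: {break_glass, can_invite, can_read, device_trusted, elevated, export_allowed, ip_allowlisted, member_of_group, owner, quota_ok, restricted_mode, role_editor} — 12 facts.

12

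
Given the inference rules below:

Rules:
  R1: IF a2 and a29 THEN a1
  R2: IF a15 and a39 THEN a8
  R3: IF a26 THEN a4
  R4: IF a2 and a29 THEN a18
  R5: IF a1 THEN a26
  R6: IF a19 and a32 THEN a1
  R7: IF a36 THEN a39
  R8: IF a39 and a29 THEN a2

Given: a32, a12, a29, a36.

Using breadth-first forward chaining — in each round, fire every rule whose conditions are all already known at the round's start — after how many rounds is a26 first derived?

Round 1 fires R7, giving a39.
Round 2 fires R8, giving a2.
Round 3 fires R1, R4, giving a1, a18.
Round 4 fires R5, giving a26.
a26 first appears in round 4.

4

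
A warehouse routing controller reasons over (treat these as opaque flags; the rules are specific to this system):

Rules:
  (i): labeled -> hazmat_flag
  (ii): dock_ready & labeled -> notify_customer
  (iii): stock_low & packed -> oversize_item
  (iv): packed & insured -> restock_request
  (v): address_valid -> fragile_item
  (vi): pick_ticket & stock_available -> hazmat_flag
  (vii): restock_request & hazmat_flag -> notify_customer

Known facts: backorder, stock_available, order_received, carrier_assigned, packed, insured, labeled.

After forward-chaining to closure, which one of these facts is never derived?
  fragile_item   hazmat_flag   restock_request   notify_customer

Round 1 fires (i), (iv), giving hazmat_flag, restock_request.
Round 2 fires (vii), giving notify_customer.
Derived: notify_customer (round 2), restock_request (round 1), hazmat_flag (round 1). fragile_item never appears in any round.

fragile_item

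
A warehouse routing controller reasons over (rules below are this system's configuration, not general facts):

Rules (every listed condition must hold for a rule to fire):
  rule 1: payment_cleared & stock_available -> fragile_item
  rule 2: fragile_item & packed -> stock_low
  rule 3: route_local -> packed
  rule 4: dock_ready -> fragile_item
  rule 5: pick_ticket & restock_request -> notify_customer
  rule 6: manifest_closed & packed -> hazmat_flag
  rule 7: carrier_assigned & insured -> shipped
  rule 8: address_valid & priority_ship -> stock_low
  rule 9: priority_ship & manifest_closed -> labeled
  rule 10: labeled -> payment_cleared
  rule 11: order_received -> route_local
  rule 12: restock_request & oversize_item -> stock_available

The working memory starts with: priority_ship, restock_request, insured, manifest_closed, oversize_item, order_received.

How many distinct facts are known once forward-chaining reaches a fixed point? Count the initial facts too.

14

Round 1 — rule 9, rule 11, rule 12, derive labeled, route_local, stock_available.
Round 2 — rule 3, rule 10, derive packed, payment_cleared.
Round 3 — rule 1, rule 6, derive fragile_item, hazmat_flag.
Round 4 — rule 2, derive stock_low.
Closure: {fragile_item, hazmat_flag, insured, labeled, manifest_closed, order_received, oversize_item, packed, payment_cleared, priority_ship, restock_request, route_local, stock_available, stock_low} — 14 facts.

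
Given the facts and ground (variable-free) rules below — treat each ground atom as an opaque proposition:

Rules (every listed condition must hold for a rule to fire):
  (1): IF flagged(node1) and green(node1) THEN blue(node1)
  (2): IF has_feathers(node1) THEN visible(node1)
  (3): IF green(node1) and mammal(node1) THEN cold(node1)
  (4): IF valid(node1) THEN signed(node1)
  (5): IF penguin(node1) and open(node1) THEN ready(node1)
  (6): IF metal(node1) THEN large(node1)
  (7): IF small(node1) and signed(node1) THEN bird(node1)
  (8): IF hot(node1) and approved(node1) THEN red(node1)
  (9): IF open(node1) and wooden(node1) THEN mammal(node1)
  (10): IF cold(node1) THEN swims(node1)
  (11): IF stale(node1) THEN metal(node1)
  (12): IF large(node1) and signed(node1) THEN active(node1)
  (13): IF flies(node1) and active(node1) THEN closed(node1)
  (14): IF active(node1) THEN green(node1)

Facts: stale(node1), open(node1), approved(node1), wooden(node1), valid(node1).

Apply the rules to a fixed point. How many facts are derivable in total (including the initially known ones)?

[1] (4) [IF valid(node1) THEN signed(node1)]; (9) [IF open(node1) and wooden(node1) THEN mammal(node1)]; (11) [IF stale(node1) THEN metal(node1)]. ⇒ new: signed(node1), mammal(node1), metal(node1).
[2] (6) [IF metal(node1) THEN large(node1)]. ⇒ new: large(node1).
[3] (12) [IF large(node1) and signed(node1) THEN active(node1)]. ⇒ new: active(node1).
[4] (14) [IF active(node1) THEN green(node1)]. ⇒ new: green(node1).
[5] (3) [IF green(node1) and mammal(node1) THEN cold(node1)]. ⇒ new: cold(node1).
[6] (10) [IF cold(node1) THEN swims(node1)]. ⇒ new: swims(node1).
Closure: {active(node1), approved(node1), cold(node1), green(node1), large(node1), mammal(node1), metal(node1), open(node1), signed(node1), stale(node1), swims(node1), valid(node1), wooden(node1)} — 13 facts.

13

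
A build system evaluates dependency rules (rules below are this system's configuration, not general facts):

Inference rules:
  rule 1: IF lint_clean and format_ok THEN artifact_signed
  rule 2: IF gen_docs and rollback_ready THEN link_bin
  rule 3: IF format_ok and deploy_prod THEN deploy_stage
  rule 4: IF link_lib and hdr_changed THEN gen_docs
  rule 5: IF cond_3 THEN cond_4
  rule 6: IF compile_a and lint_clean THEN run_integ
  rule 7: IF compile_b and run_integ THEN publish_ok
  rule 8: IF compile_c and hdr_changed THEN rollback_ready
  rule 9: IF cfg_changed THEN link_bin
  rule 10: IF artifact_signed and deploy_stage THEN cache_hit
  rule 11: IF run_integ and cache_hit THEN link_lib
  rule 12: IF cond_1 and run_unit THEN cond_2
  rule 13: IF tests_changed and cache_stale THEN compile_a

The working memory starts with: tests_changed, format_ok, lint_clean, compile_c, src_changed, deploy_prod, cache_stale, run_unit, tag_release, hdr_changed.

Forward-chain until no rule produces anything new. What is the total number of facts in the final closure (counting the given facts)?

19

Round 1 fires rule 1, rule 3, rule 8, rule 13, giving artifact_signed, deploy_stage, rollback_ready, compile_a.
Round 2 fires rule 6, rule 10, giving run_integ, cache_hit.
Round 3 fires rule 11, giving link_lib.
Round 4 fires rule 4, giving gen_docs.
Round 5 fires rule 2, giving link_bin.
Closure: {artifact_signed, cache_hit, cache_stale, compile_a, compile_c, deploy_prod, deploy_stage, format_ok, gen_docs, hdr_changed, link_bin, link_lib, lint_clean, rollback_ready, run_integ, run_unit, src_changed, tag_release, tests_changed} — 19 facts.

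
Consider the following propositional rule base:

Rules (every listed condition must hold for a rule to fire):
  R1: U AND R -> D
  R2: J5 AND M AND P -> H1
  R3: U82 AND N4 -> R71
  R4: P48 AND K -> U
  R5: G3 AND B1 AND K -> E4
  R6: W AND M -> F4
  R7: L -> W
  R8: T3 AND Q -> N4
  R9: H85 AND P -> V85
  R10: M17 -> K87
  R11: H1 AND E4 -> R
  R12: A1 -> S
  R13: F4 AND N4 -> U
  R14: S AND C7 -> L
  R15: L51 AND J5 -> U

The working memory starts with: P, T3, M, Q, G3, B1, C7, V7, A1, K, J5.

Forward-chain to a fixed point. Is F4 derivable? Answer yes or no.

yes

Round 1: R2 [J5 AND M AND P -> H1]; R5 [G3 AND B1 AND K -> E4]; R8 [T3 AND Q -> N4]; R12 [A1 -> S]. New: H1, E4, N4, S.
Round 2: R11 [H1 AND E4 -> R]; R14 [S AND C7 -> L]. New: R, L.
Round 3: R7 [L -> W]. New: W.
Round 4: R6 [W AND M -> F4]. New: F4.
Round 5: R13 [F4 AND N4 -> U]. New: U.
Round 6: R1 [U AND R -> D]. New: D.
F4 appears in round 4, so it is derivable.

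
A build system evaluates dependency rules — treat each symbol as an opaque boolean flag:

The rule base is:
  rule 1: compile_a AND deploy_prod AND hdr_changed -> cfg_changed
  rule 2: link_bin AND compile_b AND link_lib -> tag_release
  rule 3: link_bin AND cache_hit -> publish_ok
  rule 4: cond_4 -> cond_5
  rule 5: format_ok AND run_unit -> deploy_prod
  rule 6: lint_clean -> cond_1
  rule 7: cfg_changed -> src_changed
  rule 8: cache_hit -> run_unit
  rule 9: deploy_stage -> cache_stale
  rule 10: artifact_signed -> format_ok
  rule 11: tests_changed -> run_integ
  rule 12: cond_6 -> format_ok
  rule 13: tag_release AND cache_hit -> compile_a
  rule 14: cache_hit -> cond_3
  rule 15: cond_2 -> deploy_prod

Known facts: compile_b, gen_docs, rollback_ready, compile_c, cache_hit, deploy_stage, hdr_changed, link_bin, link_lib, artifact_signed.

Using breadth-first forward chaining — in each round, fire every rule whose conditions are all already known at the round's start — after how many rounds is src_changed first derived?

Round 1 fires rule 2, rule 3, rule 8, rule 9, rule 10, rule 14, giving tag_release, publish_ok, run_unit, cache_stale, format_ok, cond_3.
Round 2 fires rule 5, rule 13, giving deploy_prod, compile_a.
Round 3 fires rule 1, giving cfg_changed.
Round 4 fires rule 7, giving src_changed.
src_changed first appears in round 4.

4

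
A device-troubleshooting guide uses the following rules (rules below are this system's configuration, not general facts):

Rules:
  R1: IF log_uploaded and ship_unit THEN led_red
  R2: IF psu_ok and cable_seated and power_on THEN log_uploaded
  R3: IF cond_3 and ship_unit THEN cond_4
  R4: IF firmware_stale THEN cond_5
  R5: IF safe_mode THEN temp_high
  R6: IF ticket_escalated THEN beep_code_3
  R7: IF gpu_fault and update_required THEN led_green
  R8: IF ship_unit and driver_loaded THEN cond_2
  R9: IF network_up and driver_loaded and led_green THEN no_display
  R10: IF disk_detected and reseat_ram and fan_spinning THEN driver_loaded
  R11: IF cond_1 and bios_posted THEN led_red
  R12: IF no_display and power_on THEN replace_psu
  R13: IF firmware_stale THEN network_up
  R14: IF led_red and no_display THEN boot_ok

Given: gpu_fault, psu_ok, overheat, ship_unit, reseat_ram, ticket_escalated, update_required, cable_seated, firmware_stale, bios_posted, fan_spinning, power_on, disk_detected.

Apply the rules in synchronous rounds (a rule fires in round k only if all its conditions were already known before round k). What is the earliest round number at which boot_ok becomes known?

Round 1: R2 [IF psu_ok and cable_seated and power_on THEN log_uploaded]; R4 [IF firmware_stale THEN cond_5]; R6 [IF ticket_escalated THEN beep_code_3]; R7 [IF gpu_fault and update_required THEN led_green]; R10 [IF disk_detected and reseat_ram and fan_spinning THEN driver_loaded]; R13 [IF firmware_stale THEN network_up]. New: log_uploaded, cond_5, beep_code_3, led_green, driver_loaded, network_up.
Round 2: R1 [IF log_uploaded and ship_unit THEN led_red]; R8 [IF ship_unit and driver_loaded THEN cond_2]; R9 [IF network_up and driver_loaded and led_green THEN no_display]. New: led_red, cond_2, no_display.
Round 3: R12 [IF no_display and power_on THEN replace_psu]; R14 [IF led_red and no_display THEN boot_ok]. New: replace_psu, boot_ok.
boot_ok first appears in round 3.

3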